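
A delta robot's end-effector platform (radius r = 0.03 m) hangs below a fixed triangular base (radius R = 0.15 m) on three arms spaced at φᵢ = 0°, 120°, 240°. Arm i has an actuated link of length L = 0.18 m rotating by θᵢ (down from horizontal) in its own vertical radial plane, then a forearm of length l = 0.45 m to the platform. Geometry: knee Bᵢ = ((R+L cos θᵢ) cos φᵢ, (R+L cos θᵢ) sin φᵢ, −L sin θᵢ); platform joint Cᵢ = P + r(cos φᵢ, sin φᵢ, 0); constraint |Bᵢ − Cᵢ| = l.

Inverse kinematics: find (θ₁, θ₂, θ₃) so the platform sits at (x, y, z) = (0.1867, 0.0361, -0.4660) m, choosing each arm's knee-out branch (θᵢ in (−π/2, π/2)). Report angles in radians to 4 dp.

θ₁ = 0.1747, θ₂ = 1.0473, θ₃ = 1.2217

rotate P by −φ1: (0.1867, 0.0361, -0.4660)
  A cos θ + B sin θ = C:  -0.0667·cos θ + -0.4660·sin θ = -0.1467
  √(A²+B²)=0.4707;  θ1 = -1.7130+1.8877 ≈ 0.1747
φ2=120.0° → target in arm frame (-0.0621, -0.1797)
  A=0.1821, B=-0.4660, C=(l²−L²−A²−y'²−z²)/(2L)=-0.3125
  θ2 = atan2(B,A) + arccos(C/0.5003) = 1.0473
rotate P by −φ3: (-0.1246, 0.1436, -0.4660)
  A cos θ + B sin θ = C:  0.2446·cos θ + -0.4660·sin θ = -0.3542
  √(A²+B²)=0.5263;  θ3 = -1.0874+2.3091 ≈ 1.2217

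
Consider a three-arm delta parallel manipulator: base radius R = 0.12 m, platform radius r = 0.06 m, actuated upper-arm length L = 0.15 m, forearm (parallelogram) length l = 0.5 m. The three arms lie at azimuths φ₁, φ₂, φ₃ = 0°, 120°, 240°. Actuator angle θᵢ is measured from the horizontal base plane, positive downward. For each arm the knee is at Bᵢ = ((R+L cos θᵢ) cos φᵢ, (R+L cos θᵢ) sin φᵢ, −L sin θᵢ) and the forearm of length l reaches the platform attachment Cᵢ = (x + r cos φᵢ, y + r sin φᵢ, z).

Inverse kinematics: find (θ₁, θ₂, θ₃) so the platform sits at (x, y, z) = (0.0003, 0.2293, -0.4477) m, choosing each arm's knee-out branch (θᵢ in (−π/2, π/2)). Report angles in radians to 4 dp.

φ1=0.0° → target in arm frame (0.0003, 0.2293)
  A=0.0597, B=-0.4477, C=(l²−L²−A²−y'²−z²)/(2L)=-0.0969
  θ1 = atan2(B,A) + arccos(C/0.4517) = 0.3488
φ2=120.0° → target in arm frame (0.1984, -0.1149)
  A cos θ + B sin θ = C:  -0.1384·cos θ + -0.4477·sin θ = -0.0177
  γ=atan2(-0.4477,-0.1384)=-1.8707;  ψ=arccos(-0.0377)=1.6085;  θ2=γ+ψ≈-0.2622
arm 3 (φ=240.0°): x'=-0.1987, y'=-0.1144
  A=0.2587, B=-0.4477, C=(l²−L²−A²−y'²−z²)/(2L)=-0.1765
  √(A²+B²)=0.5171;  θ3 = -1.0468+1.9192 ≈ 0.8724

θ₁ = 0.3488, θ₂ = -0.2622, θ₃ = 0.8724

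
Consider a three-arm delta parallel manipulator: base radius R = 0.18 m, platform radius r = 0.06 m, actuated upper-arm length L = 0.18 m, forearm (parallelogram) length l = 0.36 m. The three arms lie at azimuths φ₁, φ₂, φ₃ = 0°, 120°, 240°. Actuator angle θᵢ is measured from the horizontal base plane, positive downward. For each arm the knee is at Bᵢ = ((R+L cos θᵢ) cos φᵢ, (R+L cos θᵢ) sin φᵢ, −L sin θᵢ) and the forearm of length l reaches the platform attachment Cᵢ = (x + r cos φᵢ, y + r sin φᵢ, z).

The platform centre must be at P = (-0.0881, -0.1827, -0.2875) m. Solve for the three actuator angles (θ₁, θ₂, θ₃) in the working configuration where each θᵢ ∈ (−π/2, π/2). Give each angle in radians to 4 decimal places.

rotate P by −φ1: (-0.0881, -0.1827, -0.2875)
  A cos θ + B sin θ = C:  0.2081·cos θ + -0.2875·sin θ = -0.1726
  γ=atan2(-0.2875,0.2081)=-0.9443;  ψ=arccos(-0.4864)=2.0787;  θ1=γ+ψ≈1.1345
φ2=120.0° → target in arm frame (-0.1142, 0.1676)
  A=0.2342, B=-0.2875, C=(l²−L²−A²−y'²−z²)/(2L)=-0.1900
  θ2 = atan2(B,A) + arccos(C/0.3708) = 1.2215
arm 3 (φ=240.0°): x'=0.2023, y'=0.0151
  e−x'=-0.0823;  (l²−L²−(e−x')²−y'²−z²)/2L = 0.0210
  θ3 = atan2(B,A) + arccos(C/0.2990) = -0.3489

θ₁ = 1.1345, θ₂ = 1.2215, θ₃ = -0.3489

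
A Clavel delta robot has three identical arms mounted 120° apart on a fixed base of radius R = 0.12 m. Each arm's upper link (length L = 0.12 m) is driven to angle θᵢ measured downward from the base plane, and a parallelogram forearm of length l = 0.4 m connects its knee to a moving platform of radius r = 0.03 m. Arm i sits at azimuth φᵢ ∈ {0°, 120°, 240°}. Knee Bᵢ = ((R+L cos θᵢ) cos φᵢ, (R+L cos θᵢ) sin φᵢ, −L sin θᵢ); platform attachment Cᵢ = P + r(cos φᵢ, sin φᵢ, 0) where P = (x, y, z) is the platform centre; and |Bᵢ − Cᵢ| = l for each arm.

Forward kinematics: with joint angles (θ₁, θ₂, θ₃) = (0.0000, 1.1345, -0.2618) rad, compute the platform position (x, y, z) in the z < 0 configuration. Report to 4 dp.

(0.0714, -0.1805, -0.3289)

centre 1 = (0.2100·cos0.0°, 0.2100·sin0.0°, 0.0000) = (0.2100, 0.0000, 0.0000)
centre 2 = (0.1407·cos120.0°, 0.1407·sin120.0°, -0.1088) = (-0.0704, 0.1219, -0.1088)
φ3=240.0°: virtual centre (-0.1030, -0.1783, 0.0311), radius l
|centre ₂|²−|centre ₁|² = -0.0125;  |centre ₃|²−|centre ₁|² = -0.0007
plane₁₂: -0.5607x+0.2437y+-0.2175z = -0.0125
Cramer: x(z) = 0.0131-0.1771z;  y(z) = -0.0210+0.4850z
sphere 1 gives Az²+Bz+C=0 with A=1.2666, B=0.0494, C=-0.1208;  B²−4AC=0.6145;  roots -0.3289, 0.2899;  negative root z = -0.3289
x = 0.0714, y = -0.1805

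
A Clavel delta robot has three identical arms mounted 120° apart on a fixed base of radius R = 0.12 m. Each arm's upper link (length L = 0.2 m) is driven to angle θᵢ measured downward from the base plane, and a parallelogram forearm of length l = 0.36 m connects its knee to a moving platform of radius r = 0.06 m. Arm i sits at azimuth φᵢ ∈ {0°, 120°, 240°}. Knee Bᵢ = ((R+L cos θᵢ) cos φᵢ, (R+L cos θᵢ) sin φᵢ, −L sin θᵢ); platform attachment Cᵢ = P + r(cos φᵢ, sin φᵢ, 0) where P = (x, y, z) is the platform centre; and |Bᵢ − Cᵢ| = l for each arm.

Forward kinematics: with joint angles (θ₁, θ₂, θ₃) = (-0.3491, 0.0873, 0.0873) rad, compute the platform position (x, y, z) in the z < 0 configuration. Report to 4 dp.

(0.0512, 0.0000, -0.2331)

S1 = (0.2479·cos0.0°, 0.2479·sin0.0°, 0.0684) = (0.2479, 0.0000, 0.0684)
S2 = (0.2592·cos120.0°, 0.2592·sin120.0°, -0.0174) = (-0.1296, 0.2245, -0.0174)
φ3=240.0°: virtual centre (-0.1296, -0.2245, -0.0174), radius l
subtract pairs → two planes through P
linear system: -0.7551x+0.4490y = 0.0014−-0.1717z; -0.7551x+-0.4490y = 0.0014−-0.1717z
det = 0.6781;  x = -0.0018+-0.2274z,  y = 0.0000+0.0000z
sphere 1 gives Az²+Bz+C=0 with A=1.0517, B=-0.0233, C=-0.0626;  B²−4AC=0.2637;  roots -0.2331, 0.2552;  negative root z = -0.2331
x = 0.0512, y = 0.0000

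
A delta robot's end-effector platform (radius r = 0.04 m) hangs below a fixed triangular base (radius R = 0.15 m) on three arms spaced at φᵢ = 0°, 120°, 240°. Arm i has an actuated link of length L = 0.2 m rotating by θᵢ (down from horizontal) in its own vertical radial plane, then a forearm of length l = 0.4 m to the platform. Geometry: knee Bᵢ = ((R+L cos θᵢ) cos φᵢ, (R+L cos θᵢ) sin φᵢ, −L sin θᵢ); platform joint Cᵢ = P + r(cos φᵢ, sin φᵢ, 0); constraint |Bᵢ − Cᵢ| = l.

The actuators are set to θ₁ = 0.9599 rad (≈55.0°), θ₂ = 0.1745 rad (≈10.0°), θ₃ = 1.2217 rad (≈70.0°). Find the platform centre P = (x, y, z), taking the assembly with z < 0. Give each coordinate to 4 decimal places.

(-0.0392, 0.1761, -0.4074)

centre 1 = (0.2247·cos0.0°, 0.2247·sin0.0°, -0.1638) = (0.2247, 0.0000, -0.1638)
arm 2 at φ=120.0°: (R−r)+L cos θ2 = 0.3070;  centre 2 = (-0.1535, 0.2658, -0.0347)
φ3=240.0°: virtual centre (-0.0892, -0.1545, -0.1879), radius l
eliminate P² terms by subtracting sphere 1 from 2 and 3
[-0.7564 0.5317 0.2582]·P = 0.0181;  [-0.6279 -0.3090 -0.0482]·P = -0.0102
det = 0.5676;  x = -0.0003+0.0954z,  y = 0.0336+-0.3499z
sphere 1 gives Az²+Bz+C=0 with A=1.1315, B=0.2612, C=-0.0814;  B²−4AC=0.4366;  roots -0.4074, 0.1766;  negative root z = -0.4074
x = -0.0392, y = 0.1761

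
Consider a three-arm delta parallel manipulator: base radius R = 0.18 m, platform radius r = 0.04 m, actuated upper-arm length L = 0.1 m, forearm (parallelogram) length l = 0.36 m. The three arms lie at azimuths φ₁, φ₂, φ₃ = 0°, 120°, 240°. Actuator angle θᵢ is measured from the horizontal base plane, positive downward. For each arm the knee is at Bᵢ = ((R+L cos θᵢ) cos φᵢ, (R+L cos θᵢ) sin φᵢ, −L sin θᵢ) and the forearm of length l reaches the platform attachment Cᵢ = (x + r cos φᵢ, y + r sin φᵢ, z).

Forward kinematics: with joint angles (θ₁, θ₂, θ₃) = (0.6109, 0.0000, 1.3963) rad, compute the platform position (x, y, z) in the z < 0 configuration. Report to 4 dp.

arm 1 at φ=0.0°: ρ1 = 0.2219;  S1 = (0.2219, 0.0000, -0.0574)
arm 2 at φ=120.0°: ρ2 = 0.2400;  S2 = (-0.1200, 0.2078, 0.0000)
S3 = (0.1574·cos240.0°, 0.1574·sin240.0°, -0.0985) = (-0.0787, -0.1363, -0.0985)
|S₂|²−|S₁|² = 0.0051;  |S₃|²−|S₁|² = -0.0181
plane₁₂: -0.6838x+0.4157y+0.1147z = 0.0051
Cramer: x(z) = 0.0141-0.0067z;  y(z) = 0.0353-0.2870z
sphere 1 gives Az²+Bz+C=0 with A=1.0824, B=0.0972, C=-0.0819;  B²−4AC=0.3639;  roots -0.3236, 0.2337;  negative root z = -0.3236
x = 0.0162, y = 0.1282

(0.0162, 0.1282, -0.3236)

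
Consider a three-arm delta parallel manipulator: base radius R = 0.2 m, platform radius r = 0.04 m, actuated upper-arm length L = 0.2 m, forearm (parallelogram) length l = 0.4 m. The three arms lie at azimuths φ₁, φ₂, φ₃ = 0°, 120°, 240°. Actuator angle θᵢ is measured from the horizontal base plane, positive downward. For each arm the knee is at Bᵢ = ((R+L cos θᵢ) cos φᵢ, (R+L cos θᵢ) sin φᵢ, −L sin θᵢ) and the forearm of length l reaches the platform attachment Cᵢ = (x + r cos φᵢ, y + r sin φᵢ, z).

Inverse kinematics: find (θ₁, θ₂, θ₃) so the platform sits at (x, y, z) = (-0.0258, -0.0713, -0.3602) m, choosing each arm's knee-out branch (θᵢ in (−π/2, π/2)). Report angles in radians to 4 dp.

θ₁ = 0.7855, θ₂ = 0.8730, θ₃ = 0.3491

arm 1 (φ=0.0°): x'=-0.0258, y'=-0.0713
  A cos θ + B sin θ = C:  0.1858·cos θ + -0.3602·sin θ = -0.1234
  √(A²+B²)=0.4053;  θ1 = -1.0946+1.8801 ≈ 0.7855
rotate P by −φ2: (-0.0488, 0.0580, -0.3602)
  A=0.2088, B=-0.3602, C=(l²−L²−A²−y'²−z²)/(2L)=-0.1418
  γ=atan2(-0.3602,0.2088)=-1.0454;  ψ=arccos(-0.3406)=1.9183;  θ2=γ+ψ≈0.8730
arm 3 (φ=240.0°): x'=0.0746, y'=0.0133
  A cos θ + B sin θ = C:  0.0854·cos θ + -0.3602·sin θ = -0.0430
  √(A²+B²)=0.3702;  θ3 = -1.3381+1.6873 ≈ 0.3491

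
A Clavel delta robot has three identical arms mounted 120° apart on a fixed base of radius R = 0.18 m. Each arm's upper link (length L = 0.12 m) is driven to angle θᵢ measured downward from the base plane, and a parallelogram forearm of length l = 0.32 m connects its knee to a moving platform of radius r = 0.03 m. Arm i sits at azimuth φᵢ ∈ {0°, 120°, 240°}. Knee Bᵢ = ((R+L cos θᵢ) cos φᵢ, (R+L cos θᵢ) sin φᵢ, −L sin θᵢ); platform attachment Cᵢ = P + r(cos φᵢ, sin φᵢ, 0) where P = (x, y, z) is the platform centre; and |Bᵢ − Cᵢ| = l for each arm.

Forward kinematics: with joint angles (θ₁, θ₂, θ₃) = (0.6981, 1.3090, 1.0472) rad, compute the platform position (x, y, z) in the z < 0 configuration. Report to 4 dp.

(0.0538, -0.0270, -0.3346)

S1 = (0.2419·cos0.0°, 0.2419·sin0.0°, -0.0771) = (0.2419, 0.0000, -0.0771)
S2 = (0.1811·cos120.0°, 0.1811·sin120.0°, -0.1159) = (-0.0905, 0.1568, -0.1159)
arm 3 at φ=240.0°: e+L cos θ3 = 0.2100;  S3 = (-0.1050, -0.1819, -0.1039)
subtract pairs → two planes through P
plane₁₂: -0.6649x+0.3136y+-0.0776z = -0.0183
det = 0.4594;  x = 0.0210+-0.0980z,  y = -0.0137+0.0396z
quadratic in z: (1.0112)z²+(0.1965)z+(-0.0475)=0, √Δ=0.4801 → z ∈ {-0.3346, 0.1403}; z = -0.3346 (taking z<0)
x = 0.0538, y = -0.0270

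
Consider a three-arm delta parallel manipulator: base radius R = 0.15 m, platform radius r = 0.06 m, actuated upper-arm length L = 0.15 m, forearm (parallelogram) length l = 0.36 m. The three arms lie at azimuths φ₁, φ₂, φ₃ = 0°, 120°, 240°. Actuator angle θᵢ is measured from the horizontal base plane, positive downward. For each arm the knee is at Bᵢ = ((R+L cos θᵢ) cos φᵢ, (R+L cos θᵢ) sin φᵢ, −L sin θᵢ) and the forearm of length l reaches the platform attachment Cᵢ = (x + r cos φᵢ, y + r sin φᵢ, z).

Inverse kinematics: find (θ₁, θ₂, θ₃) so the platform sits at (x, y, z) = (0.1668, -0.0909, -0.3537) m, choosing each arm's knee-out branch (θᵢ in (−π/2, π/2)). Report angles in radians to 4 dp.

φ1=0.0° → target in arm frame (0.1668, -0.0909)
  e−x'=-0.0768;  (l²−L²−(e−x')²−y'²−z²)/2L = -0.1072
  θ1 = atan2(B,A) + arccos(C/0.3619) = 0.0869
rotate P by −φ2: (-0.1621, -0.0990, -0.3537)
  A cos θ + B sin θ = C:  0.2521·cos θ + -0.3537·sin θ = -0.3046
  √(A²+B²)=0.4344;  θ2 = -0.9515+2.3479 ≈ 1.3963
arm 3 (φ=240.0°): x'=-0.0047, y'=0.1899
  A=0.0947, B=-0.3537, C=(l²−L²−A²−y'²−z²)/(2L)=-0.2101
  √(A²+B²)=0.3662;  θ3 = -1.3092+2.1819 ≈ 0.8727

θ₁ = 0.0869, θ₂ = 1.3963, θ₃ = 0.8727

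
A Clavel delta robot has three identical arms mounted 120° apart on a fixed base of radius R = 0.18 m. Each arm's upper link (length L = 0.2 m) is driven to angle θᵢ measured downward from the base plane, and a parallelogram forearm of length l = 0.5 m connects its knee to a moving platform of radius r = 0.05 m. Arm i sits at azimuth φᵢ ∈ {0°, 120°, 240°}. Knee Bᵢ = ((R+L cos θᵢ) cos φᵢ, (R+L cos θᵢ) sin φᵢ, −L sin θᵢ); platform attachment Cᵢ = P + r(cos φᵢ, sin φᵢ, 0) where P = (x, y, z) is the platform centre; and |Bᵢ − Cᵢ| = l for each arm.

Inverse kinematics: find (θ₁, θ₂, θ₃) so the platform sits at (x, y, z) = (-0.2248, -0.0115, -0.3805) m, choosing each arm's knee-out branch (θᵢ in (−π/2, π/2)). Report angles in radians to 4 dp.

φ1=0.0° → target in arm frame (-0.2248, -0.0115)
  e−x'=0.3548;  (l²−L²−(e−x')²−y'²−z²)/2L = -0.1520
  θ1 = atan2(B,A) + arccos(C/0.5203) = 1.0469
φ2=120.0° → target in arm frame (0.1024, 0.2004)
  e−x'=0.0276;  (l²−L²−(e−x')²−y'²−z²)/2L = 0.0607
  θ2 = atan2(B,A) + arccos(C/0.3815) = -0.0875
arm 3 (φ=240.0°): x'=0.1224, y'=-0.1889
  e−x'=0.0076;  (l²−L²−(e−x')²−y'²−z²)/2L = 0.0737
  √(A²+B²)=0.3806;  θ3 = -1.5507+1.3760 ≈ -0.1747

θ₁ = 1.0469, θ₂ = -0.0875, θ₃ = -0.1747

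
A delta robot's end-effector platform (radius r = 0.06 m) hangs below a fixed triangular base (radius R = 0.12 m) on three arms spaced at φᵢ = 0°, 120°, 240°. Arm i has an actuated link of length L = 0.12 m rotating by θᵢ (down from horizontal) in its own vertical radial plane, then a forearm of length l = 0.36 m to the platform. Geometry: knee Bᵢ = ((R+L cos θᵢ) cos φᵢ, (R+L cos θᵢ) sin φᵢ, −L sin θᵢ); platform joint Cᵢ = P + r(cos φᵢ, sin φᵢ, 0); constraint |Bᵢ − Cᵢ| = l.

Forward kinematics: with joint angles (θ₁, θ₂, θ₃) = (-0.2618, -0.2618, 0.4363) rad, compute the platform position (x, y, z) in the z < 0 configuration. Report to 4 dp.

φ1=0.0°: virtual centre (0.1759, 0.0000, 0.0311), radius l
φ2=120.0°: virtual centre (-0.0880, 0.1523, 0.0311), radius l
arm 3 at φ=240.0°: e+L cos θ3 = 0.1688;  O3 = (-0.0844, -0.1461, -0.0507)
|O₂|²−|O₁|² = 0.0000;  |O₃|²−|O₁|² = -0.0009
linear system: -0.5277x+0.3047y = 0.0000−0.0000z; -0.5206x+-0.2923y = -0.0009−-0.1635z
Cramer: x(z) = 0.0008-0.1593z;  y(z) = 0.0014-0.2758z
sphere 1 gives Az²+Bz+C=0 with A=1.1015, B=-0.0072, C=-0.0980;  B²−4AC=0.4317;  roots -0.2950, 0.3015;  negative root z = -0.2950
x = 0.0478, y = 0.0828

(0.0478, 0.0828, -0.2950)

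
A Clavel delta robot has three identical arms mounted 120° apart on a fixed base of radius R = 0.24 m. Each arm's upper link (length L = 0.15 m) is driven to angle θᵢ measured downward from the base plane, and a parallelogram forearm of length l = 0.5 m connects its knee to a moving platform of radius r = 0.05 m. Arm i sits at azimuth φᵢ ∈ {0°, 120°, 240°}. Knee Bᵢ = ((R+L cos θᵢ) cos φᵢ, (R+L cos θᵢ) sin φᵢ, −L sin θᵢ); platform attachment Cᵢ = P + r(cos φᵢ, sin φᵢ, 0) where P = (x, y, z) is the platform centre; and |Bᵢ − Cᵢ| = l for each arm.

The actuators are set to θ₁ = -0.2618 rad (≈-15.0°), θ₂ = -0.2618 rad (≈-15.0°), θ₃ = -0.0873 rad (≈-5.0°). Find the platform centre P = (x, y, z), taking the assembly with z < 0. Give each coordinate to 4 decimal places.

φ1=0.0°: virtual centre (0.3349, 0.0000, 0.0388), radius l
arm 2 at φ=120.0°: ρ2 = 0.3349;  O2 = (-0.1674, 0.2900, 0.0388)
arm 3 at φ=240.0°: ρ3 = 0.3394;  O3 = (-0.1697, -0.2940, 0.0131)
|O₂|²−|O₁|² = 0.0000;  |O₃|²−|O₁|² = 0.0017
plane₁₂: -1.0047x+0.5800y+0.0000z = 0.0000
det = 1.1760;  x = -0.0009+-0.0254z,  y = -0.0015+-0.0440z
into |P−O₁|² = l²: 1.0026z² + -0.0605z + -0.1358 = 0;  Δ = 0.5481;  z = -0.3391 or 0.3994 → z<0 root = -0.3391
x = 0.0078, y = 0.0134

(0.0078, 0.0134, -0.3391)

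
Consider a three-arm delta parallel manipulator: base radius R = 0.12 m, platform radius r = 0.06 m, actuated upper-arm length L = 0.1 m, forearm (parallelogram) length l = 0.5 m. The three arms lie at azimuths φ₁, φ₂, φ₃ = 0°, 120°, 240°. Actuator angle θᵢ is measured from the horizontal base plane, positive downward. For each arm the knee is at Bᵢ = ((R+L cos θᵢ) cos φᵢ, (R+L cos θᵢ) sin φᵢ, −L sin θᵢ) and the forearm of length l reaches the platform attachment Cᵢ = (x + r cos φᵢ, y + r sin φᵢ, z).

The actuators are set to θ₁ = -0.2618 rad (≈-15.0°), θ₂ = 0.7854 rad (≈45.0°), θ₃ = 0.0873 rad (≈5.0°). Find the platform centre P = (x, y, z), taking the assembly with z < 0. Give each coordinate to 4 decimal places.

arm 1 at φ=0.0°: (R−r)+L cos θ1 = 0.1566;  O1 = (0.1566, 0.0000, 0.0259)
O2 = (0.1307·cos120.0°, 0.1307·sin120.0°, -0.0707) = (-0.0654, 0.1132, -0.0707)
φ3=240.0°: virtual centre (-0.0798, -0.1382, -0.0087), radius l
eliminate P² terms by subtracting sphere 1 from 2 and 3
plane₁₂: -0.4439x+0.2264y+-0.1932z = -0.0031
Cramer: x(z) = 0.0034-0.3006z;  y(z) = -0.0071+0.2638z
quadratic in z: (1.1600)z²+(0.0366)z+(-0.2258)=0, √Δ=1.0242 → z ∈ {-0.4573, 0.4257}; z = -0.4573 (taking z<0)
x = 0.1409, y = -0.1277

(0.1409, -0.1277, -0.4573)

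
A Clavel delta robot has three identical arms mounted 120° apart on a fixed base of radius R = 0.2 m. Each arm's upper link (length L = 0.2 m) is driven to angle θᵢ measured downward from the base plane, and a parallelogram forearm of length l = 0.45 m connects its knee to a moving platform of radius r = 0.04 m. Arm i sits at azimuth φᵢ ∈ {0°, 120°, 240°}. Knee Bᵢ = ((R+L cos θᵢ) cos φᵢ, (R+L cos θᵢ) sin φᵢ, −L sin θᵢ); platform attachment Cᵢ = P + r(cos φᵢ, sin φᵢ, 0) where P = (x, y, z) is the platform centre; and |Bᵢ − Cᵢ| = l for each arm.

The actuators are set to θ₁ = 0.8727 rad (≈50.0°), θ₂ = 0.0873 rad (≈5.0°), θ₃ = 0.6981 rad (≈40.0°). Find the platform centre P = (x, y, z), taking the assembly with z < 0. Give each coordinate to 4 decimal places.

(-0.0822, 0.0845, -0.3938)

φ1=0.0°: virtual centre (0.2886, 0.0000, -0.1532), radius l
φ2=120.0°: virtual centre (-0.1796, 0.3111, -0.0174), radius l
arm 3 at φ=240.0°: e+L cos θ3 = 0.3132;  S3 = (-0.1566, -0.2713, -0.1286)
subtract pairs → two planes through P
linear system: -0.9363x+0.6222y = 0.0226−0.2716z; -0.8903x+-0.5425y = 0.0079−0.0493z
det = 1.0619;  x = -0.0162+0.1676z,  y = 0.0120+-0.1842z
sphere 1 gives Az²+Bz+C=0 with A=1.0620, B=0.1998, C=-0.0860;  B²−4AC=0.4054;  roots -0.3938, 0.2057;  negative root z = -0.3938
x = -0.0822, y = 0.0845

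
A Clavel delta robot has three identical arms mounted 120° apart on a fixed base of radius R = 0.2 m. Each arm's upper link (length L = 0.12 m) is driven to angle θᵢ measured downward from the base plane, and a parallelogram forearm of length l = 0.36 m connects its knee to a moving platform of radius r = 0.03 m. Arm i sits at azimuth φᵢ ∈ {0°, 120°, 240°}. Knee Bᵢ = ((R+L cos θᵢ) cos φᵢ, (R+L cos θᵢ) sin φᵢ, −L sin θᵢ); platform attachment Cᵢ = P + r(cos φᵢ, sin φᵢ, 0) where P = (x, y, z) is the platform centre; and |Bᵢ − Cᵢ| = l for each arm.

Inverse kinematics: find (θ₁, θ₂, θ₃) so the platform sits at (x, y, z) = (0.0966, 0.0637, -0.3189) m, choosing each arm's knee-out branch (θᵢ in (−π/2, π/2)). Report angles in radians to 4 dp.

φ1=0.0° → target in arm frame (0.0966, 0.0637)
  e−x'=0.0734;  (l²−L²−(e−x')²−y'²−z²)/2L = 0.0169
  γ=atan2(-0.3189,0.0734)=-1.3446;  ψ=arccos(0.0517)=1.5191;  θ1=γ+ψ≈0.1745
arm 2 (φ=120.0°): x'=0.0069, y'=-0.1155
  A cos θ + B sin θ = C:  0.1631·cos θ + -0.3189·sin θ = -0.1102
  γ=atan2(-0.3189,0.1631)=-1.0979;  ψ=arccos(-0.3077)=1.8836;  θ2=γ+ψ≈0.7856
arm 3 (φ=240.0°): x'=-0.1035, y'=0.0518
  A=0.2735, B=-0.3189, C=(l²−L²−A²−y'²−z²)/(2L)=-0.2665
  √(A²+B²)=0.4201;  θ3 = -0.8619+2.2581 ≈ 1.3961

θ₁ = 0.1745, θ₂ = 0.7856, θ₃ = 1.3961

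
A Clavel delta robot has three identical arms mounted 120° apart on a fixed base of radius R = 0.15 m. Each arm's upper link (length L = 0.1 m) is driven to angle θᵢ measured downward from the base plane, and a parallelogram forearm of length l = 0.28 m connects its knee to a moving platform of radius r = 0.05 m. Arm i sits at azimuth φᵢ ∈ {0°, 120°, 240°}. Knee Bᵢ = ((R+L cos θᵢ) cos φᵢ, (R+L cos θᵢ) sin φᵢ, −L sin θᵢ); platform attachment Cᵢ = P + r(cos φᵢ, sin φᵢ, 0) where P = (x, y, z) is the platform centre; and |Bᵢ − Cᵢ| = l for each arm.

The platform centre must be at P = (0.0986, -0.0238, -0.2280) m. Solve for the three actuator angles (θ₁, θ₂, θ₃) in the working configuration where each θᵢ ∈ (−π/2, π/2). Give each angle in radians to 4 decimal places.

θ₁ = -0.3488, θ₂ = 0.9598, θ₃ = 0.6984

φ1=0.0° → target in arm frame (0.0986, -0.0238)
  A=0.0014, B=-0.2280, C=(l²−L²−A²−y'²−z²)/(2L)=0.0792
  θ1 = atan2(B,A) + arccos(C/0.2280) = -0.3488
φ2=120.0° → target in arm frame (-0.0699, -0.0735)
  A cos θ + B sin θ = C:  0.1699·cos θ + -0.2280·sin θ = -0.0893
  √(A²+B²)=0.2843;  θ2 = -0.9304+1.8902 ≈ 0.9598
φ3=240.0° → target in arm frame (-0.0287, 0.0973)
  A=0.1287, B=-0.2280, C=(l²−L²−A²−y'²−z²)/(2L)=-0.0481
  √(A²+B²)=0.2618;  θ3 = -1.0569+1.7554 ≈ 0.6984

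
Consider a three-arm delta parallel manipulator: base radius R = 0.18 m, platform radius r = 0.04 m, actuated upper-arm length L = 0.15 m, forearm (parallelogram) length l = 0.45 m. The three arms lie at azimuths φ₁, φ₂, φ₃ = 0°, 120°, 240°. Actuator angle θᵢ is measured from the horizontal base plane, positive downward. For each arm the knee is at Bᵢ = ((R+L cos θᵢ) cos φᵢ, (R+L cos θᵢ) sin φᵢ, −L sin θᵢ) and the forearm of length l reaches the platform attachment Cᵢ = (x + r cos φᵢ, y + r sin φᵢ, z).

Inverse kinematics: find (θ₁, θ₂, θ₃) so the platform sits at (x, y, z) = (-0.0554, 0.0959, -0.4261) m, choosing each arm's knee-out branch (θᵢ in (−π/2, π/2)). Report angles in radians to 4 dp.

θ₁ = 0.7854, θ₂ = 0.0874, θ₃ = 0.7852

φ1=0.0° → target in arm frame (-0.0554, 0.0959)
  A=0.1954, B=-0.4261, C=(l²−L²−A²−y'²−z²)/(2L)=-0.1631
  γ=atan2(-0.4261,0.1954)=-1.1408;  ψ=arccos(-0.3480)=1.9262;  θ1=γ+ψ≈0.7854
arm 2 (φ=120.0°): x'=0.1108, y'=0.0000
  A=0.0292, B=-0.4261, C=(l²−L²−A²−y'²−z²)/(2L)=-0.0081
  γ=atan2(-0.4261,0.0292)=-1.5023;  ψ=arccos(-0.0189)=1.5897;  θ2=γ+ψ≈0.0874
φ3=240.0° → target in arm frame (-0.0554, -0.0959)
  e−x'=0.1954;  (l²−L²−(e−x')²−y'²−z²)/2L = -0.1631
  θ3 = atan2(B,A) + arccos(C/0.4687) = 0.7852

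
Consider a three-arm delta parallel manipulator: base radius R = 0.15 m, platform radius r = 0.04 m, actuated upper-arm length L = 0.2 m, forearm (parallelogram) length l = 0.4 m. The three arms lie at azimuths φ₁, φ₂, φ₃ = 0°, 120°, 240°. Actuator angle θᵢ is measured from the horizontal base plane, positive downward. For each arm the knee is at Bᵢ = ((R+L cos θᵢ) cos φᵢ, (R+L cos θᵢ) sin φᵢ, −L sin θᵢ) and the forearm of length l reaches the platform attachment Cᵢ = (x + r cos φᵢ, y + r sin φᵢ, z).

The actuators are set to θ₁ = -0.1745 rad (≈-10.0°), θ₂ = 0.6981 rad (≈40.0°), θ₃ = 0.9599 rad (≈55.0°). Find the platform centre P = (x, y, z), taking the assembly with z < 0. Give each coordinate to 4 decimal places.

φ1=0.0°: virtual centre (0.3070, 0.0000, 0.0347), radius l
arm 2 at φ=120.0°: e+L cos θ2 = 0.2632;  S2 = (-0.1316, 0.2279, -0.1286)
φ3=240.0°: virtual centre (-0.1124, -0.1946, -0.1638), radius l
|S₂|²−|S₁|² = -0.0096;  |S₃|²−|S₁|² = -0.0181
[-0.8771 0.4559 -0.3266]·P = -0.0096;  [-0.8386 -0.3892 -0.3971]·P = -0.0181
Cramer: x(z) = 0.0166-0.4258z;  y(z) = 0.0108-0.1029z
quadratic in z: (1.1919)z²+(0.1756)z+(-0.0744)=0, √Δ=0.6207 → z ∈ {-0.3341, 0.1867}; z = -0.3341 (taking z<0)
x = 0.1588, y = 0.0451

(0.1588, 0.0451, -0.3341)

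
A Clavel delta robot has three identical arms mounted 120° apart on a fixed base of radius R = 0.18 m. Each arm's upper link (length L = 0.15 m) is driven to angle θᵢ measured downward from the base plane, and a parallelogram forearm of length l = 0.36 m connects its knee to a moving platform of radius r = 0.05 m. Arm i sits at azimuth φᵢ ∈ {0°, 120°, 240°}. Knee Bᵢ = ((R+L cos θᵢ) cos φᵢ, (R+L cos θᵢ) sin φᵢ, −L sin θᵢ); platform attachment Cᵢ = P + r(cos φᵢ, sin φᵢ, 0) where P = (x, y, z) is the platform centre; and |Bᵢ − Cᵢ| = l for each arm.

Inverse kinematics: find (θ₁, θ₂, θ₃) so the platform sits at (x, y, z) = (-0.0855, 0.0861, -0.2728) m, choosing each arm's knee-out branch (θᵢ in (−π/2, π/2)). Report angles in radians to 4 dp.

θ₁ = 0.8730, θ₂ = -0.3490, θ₃ = 0.6113

arm 1 (φ=0.0°): x'=-0.0855, y'=0.0861
  A cos θ + B sin θ = C:  0.2155·cos θ + -0.2728·sin θ = -0.0706
  √(A²+B²)=0.3476;  θ1 = -0.9022+1.7752 ≈ 0.8730
φ2=120.0° → target in arm frame (0.1173, 0.0310)
  A=0.0127, B=-0.2728, C=(l²−L²−A²−y'²−z²)/(2L)=0.1052
  √(A²+B²)=0.2731;  θ2 = -1.5243+1.1754 ≈ -0.3490
arm 3 (φ=240.0°): x'=-0.0318, y'=-0.1171
  A cos θ + B sin θ = C:  0.1618·cos θ + -0.2728·sin θ = -0.0241
  θ3 = atan2(B,A) + arccos(C/0.3172) = 0.6113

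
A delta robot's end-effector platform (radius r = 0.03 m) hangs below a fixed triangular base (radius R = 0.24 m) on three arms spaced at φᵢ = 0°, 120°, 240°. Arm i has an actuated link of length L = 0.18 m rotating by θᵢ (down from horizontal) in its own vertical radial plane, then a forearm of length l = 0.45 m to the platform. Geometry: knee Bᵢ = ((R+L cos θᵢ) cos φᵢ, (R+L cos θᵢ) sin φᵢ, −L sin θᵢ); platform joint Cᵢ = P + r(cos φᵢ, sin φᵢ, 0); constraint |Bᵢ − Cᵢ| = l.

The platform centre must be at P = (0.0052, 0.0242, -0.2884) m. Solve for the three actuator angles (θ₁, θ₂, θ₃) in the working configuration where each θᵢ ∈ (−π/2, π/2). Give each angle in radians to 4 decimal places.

θ₁ = 0.2614, θ₂ = 0.1745, θ₃ = 0.4364

φ1=0.0° → target in arm frame (0.0052, 0.0242)
  e−x'=0.2048;  (l²−L²−(e−x')²−y'²−z²)/2L = 0.1233
  θ1 = atan2(B,A) + arccos(C/0.3537) = 0.2614
rotate P by −φ2: (0.0184, -0.0166, -0.2884)
  A=0.1916, B=-0.2884, C=(l²−L²−A²−y'²−z²)/(2L)=0.1387
  γ=atan2(-0.2884,0.1916)=-0.9843;  ψ=arccos(0.4005)=1.1587;  θ2=γ+ψ≈0.1745
rotate P by −φ3: (-0.0236, -0.0076, -0.2884)
  A=0.2336, B=-0.2884, C=(l²−L²−A²−y'²−z²)/(2L)=0.0898
  √(A²+B²)=0.3711;  θ3 = -0.8901+1.3265 ≈ 0.4364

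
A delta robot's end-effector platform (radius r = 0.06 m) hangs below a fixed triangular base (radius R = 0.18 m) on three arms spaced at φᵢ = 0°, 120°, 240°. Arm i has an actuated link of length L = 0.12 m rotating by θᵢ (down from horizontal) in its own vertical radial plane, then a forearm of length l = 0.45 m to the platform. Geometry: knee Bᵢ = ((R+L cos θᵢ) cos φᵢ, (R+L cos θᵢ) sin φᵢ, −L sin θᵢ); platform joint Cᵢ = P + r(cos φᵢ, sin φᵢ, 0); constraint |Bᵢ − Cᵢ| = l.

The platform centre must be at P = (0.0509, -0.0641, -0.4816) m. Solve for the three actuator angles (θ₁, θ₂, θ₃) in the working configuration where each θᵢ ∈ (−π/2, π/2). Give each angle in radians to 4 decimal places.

φ1=0.0° → target in arm frame (0.0509, -0.0641)
  e−x'=0.0691;  (l²−L²−(e−x')²−y'²−z²)/2L = -0.2197
  θ1 = atan2(B,A) + arccos(C/0.4865) = 0.6110
arm 2 (φ=120.0°): x'=-0.0810, y'=-0.0120
  A cos θ + B sin θ = C:  0.2010·cos θ + -0.4816·sin θ = -0.3515
  θ2 = atan2(B,A) + arccos(C/0.5218) = 1.1344
rotate P by −φ3: (0.0301, 0.0761, -0.4816)
  A cos θ + B sin θ = C:  0.0899·cos θ + -0.4816·sin θ = -0.2405
  θ3 = atan2(B,A) + arccos(C/0.4899) = 0.6978

θ₁ = 0.6110, θ₂ = 1.1344, θ₃ = 0.6978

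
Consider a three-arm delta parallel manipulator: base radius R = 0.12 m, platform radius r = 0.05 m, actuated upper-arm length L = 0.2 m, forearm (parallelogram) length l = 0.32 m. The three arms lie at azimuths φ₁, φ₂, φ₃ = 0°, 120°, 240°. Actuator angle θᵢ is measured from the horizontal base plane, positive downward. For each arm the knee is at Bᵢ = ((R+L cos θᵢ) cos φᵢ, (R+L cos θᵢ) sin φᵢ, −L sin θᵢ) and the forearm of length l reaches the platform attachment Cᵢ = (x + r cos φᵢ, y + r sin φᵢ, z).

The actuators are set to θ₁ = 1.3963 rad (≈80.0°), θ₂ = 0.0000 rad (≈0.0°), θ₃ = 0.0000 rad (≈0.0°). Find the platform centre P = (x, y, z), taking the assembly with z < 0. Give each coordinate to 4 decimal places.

(-0.2152, 0.0000, -0.2032)

S1 = (0.1047·cos0.0°, 0.1047·sin0.0°, -0.1970) = (0.1047, 0.0000, -0.1970)
φ2=120.0°: virtual centre (-0.1350, 0.2338, 0.0000), radius l
arm 3 at φ=240.0°: ρ3 = 0.2700;  S3 = (-0.1350, -0.2338, 0.0000)
subtract pairs → two planes through P
linear system: -0.4794x+0.4677y = 0.0231−0.3939z; -0.4794x+-0.4677y = 0.0231−0.3939z
det = 0.4484;  x = -0.0483+0.8216z,  y = 0.0000+0.0000z
sphere 1 gives Az²+Bz+C=0 with A=1.6751, B=0.1425, C=-0.0402;  B²−4AC=0.2897;  roots -0.2032, 0.1181;  negative root z = -0.2032
x = -0.2152, y = 0.0000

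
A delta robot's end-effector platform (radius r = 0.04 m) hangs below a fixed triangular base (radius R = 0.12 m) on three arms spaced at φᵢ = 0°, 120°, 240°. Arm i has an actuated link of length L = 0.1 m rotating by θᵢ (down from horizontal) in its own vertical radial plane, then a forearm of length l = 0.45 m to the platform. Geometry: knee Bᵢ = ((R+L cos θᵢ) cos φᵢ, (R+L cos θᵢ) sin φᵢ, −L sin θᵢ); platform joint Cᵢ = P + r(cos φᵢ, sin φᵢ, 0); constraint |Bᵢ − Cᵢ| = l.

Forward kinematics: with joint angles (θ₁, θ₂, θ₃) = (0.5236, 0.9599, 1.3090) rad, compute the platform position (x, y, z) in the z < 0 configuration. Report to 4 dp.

φ1=0.0°: virtual centre (0.1666, 0.0000, -0.0500), radius l
arm 2 at φ=120.0°: e+L cos θ2 = 0.1374;  O2 = (-0.0687, 0.1190, -0.0819)
O3 = (0.1059·cos240.0°, 0.1059·sin240.0°, -0.0966) = (-0.0529, -0.0917, -0.0966)
eliminate P² terms by subtracting sphere 1 from 2 and 3
[-0.4706 0.2379 -0.0638]·P = -0.0047;  [-0.4391 -0.1834 -0.0932]·P = -0.0097
det = 0.1908;  x = 0.0166+-0.1776z,  y = 0.0132+-0.0830z
quadratic in z: (1.0384)z²+(0.1511)z+(-0.1773)=0, √Δ=0.8714 → z ∈ {-0.4923, 0.3469}; z = -0.4923 (taking z<0)
x = 0.1040, y = 0.0540

(0.1040, 0.0540, -0.4923)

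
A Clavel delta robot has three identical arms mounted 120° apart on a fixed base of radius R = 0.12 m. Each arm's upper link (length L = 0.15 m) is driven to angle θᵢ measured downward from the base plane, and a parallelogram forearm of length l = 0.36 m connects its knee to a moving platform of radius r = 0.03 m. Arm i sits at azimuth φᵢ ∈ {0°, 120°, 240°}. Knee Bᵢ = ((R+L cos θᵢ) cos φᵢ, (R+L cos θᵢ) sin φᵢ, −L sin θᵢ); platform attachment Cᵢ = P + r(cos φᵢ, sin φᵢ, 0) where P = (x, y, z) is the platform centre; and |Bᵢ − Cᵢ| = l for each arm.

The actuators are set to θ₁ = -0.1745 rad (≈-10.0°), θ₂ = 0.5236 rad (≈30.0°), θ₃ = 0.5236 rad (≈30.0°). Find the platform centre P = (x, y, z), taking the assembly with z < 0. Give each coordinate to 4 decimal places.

(0.0928, 0.0000, -0.3035)

φ1=0.0°: virtual centre (0.2377, 0.0000, 0.0260), radius l
O2 = (0.2199·cos120.0°, 0.2199·sin120.0°, -0.0750) = (-0.1100, 0.1904, -0.0750)
arm 3 at φ=240.0°: ρ3 = 0.2199;  O3 = (-0.1100, -0.1904, -0.0750)
|O₂|²−|O₁|² = -0.0032;  |O₃|²−|O₁|² = -0.0032
[-0.6953 0.3809 -0.2021]·P = -0.0032;  [-0.6953 -0.3809 -0.2021]·P = -0.0032
det = 0.5297;  x = 0.0046+-0.2906z,  y = 0.0000+0.0000z
quadratic in z: (1.0845)z²+(0.0834)z+(-0.0746)=0, √Δ=0.5749 → z ∈ {-0.3035, 0.2266}; z = -0.3035 (taking z<0)
x = 0.0928, y = 0.0000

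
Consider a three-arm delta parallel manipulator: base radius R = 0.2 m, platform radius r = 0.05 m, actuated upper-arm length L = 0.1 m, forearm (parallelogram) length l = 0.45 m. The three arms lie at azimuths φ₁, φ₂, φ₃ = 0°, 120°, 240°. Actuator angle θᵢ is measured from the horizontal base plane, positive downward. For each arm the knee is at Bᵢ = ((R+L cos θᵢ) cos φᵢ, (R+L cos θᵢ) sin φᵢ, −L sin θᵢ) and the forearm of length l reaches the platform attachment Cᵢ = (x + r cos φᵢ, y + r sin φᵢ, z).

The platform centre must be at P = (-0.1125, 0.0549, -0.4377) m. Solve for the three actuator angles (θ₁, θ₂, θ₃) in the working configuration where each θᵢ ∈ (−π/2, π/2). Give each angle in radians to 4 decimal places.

θ₁ = 1.3094, θ₂ = 0.1747, θ₃ = 0.6983

φ1=0.0° → target in arm frame (-0.1125, 0.0549)
  A=0.2625, B=-0.4377, C=(l²−L²−A²−y'²−z²)/(2L)=-0.3550
  γ=atan2(-0.4377,0.2625)=-1.0306;  ψ=arccos(-0.6956)=2.3400;  θ1=γ+ψ≈1.3094
φ2=120.0° → target in arm frame (0.1038, 0.0700)
  e−x'=0.0462;  (l²−L²−(e−x')²−y'²−z²)/2L = -0.0306
  √(A²+B²)=0.4401;  θ2 = -1.4656+1.6403 ≈ 0.1747
arm 3 (φ=240.0°): x'=0.0087, y'=-0.1249
  e−x'=0.1413;  (l²−L²−(e−x')²−y'²−z²)/2L = -0.1732
  θ3 = atan2(B,A) + arccos(C/0.4599) = 0.6983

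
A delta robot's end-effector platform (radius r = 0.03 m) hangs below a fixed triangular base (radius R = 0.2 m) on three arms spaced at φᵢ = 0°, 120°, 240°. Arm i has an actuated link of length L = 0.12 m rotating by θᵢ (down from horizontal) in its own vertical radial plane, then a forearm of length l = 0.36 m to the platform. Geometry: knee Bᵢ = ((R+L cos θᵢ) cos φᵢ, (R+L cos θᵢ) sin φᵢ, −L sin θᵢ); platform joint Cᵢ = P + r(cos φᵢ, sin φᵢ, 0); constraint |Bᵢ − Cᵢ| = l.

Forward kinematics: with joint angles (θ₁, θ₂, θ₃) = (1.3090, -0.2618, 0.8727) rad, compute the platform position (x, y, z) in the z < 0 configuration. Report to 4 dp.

arm 1 at φ=0.0°: ρ1 = 0.2011;  S1 = (0.2011, 0.0000, -0.1159)
S2 = (0.2859·cos120.0°, 0.2859·sin120.0°, 0.0311) = (-0.1430, 0.2476, 0.0311)
arm 3 at φ=240.0°: ρ3 = 0.2471;  S3 = (-0.1236, -0.2140, -0.0919)
subtract pairs → two planes through P
plane₁₂: -0.6880x+0.4952y+0.2939z = 0.0289
det = 0.6160;  x = -0.0326+0.2428z,  y = 0.0129+-0.2562z
quadratic in z: (1.1246)z²+(0.1117)z+(-0.0614)=0, √Δ=0.5372 → z ∈ {-0.2885, 0.1892}; z = -0.2885 (taking z<0)
x = -0.1027, y = 0.0868

(-0.1027, 0.0868, -0.2885)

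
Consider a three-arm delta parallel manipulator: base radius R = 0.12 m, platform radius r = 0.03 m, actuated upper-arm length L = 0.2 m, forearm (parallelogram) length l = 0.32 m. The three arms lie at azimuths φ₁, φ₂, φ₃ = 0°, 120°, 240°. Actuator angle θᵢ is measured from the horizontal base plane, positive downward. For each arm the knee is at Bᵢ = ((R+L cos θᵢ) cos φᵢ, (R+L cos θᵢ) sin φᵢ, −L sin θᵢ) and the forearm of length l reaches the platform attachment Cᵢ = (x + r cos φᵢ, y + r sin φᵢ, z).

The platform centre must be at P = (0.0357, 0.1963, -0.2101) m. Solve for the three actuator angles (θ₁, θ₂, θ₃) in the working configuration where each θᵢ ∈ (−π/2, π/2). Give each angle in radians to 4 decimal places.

arm 1 (φ=0.0°): x'=0.0357, y'=0.1963
  e−x'=0.0543;  (l²−L²−(e−x')²−y'²−z²)/2L = -0.0581
  θ1 = atan2(B,A) + arccos(C/0.2170) = 0.5238
rotate P by −φ2: (0.1522, -0.1291, -0.2101)
  e−x'=-0.0622;  (l²−L²−(e−x')²−y'²−z²)/2L = -0.0057
  √(A²+B²)=0.2191;  θ2 = -1.8584+1.5966 ≈ -0.2618
φ3=240.0° → target in arm frame (-0.1879, -0.0672)
  A cos θ + B sin θ = C:  0.2779·cos θ + -0.2101·sin θ = -0.1587
  γ=atan2(-0.2101,0.2779)=-0.6474;  ψ=arccos(-0.4555)=2.0437;  θ3=γ+ψ≈1.3963

θ₁ = 0.5238, θ₂ = -0.2618, θ₃ = 1.3963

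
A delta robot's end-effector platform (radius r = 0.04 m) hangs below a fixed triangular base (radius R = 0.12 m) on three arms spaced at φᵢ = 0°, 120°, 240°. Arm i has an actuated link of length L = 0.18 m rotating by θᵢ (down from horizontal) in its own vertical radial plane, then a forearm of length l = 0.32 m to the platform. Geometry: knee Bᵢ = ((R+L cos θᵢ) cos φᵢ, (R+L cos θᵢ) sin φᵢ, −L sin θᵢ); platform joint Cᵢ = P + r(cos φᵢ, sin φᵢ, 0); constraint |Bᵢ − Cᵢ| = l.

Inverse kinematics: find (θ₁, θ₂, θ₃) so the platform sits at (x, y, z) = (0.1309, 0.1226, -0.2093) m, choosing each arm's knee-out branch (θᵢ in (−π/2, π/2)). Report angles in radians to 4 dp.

θ₁ = -0.3493, θ₂ = 0.2620, θ₃ = 1.2218

arm 1 (φ=0.0°): x'=0.1309, y'=0.1226
  A cos θ + B sin θ = C:  -0.0509·cos θ + -0.2093·sin θ = 0.0238
  √(A²+B²)=0.2154;  θ1 = -1.8094+1.4600 ≈ -0.3493
φ2=120.0° → target in arm frame (0.0407, -0.1747)
  A=0.0393, B=-0.2093, C=(l²−L²−A²−y'²−z²)/(2L)=-0.0163
  γ=atan2(-0.2093,0.0393)=-1.3853;  ψ=arccos(-0.0764)=1.6473;  θ2=γ+ψ≈0.2620
arm 3 (φ=240.0°): x'=-0.1716, y'=0.0521
  A=0.2516, B=-0.2093, C=(l²−L²−A²−y'²−z²)/(2L)=-0.1106
  θ3 = atan2(B,A) + arccos(C/0.3273) = 1.2218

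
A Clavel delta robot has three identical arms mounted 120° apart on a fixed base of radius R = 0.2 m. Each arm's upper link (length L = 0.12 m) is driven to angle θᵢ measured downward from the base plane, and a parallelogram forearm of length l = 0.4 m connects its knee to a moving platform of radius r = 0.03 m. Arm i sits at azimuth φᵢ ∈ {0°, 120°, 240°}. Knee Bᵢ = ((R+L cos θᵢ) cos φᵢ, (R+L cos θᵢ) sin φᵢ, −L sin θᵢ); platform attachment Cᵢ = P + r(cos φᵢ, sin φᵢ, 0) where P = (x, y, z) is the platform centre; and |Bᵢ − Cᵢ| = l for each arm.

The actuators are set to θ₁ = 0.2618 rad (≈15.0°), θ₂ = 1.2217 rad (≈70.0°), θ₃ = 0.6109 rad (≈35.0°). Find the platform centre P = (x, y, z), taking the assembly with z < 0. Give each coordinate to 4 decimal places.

arm 1 at φ=0.0°: ρ1 = 0.2859;  O1 = (0.2859, 0.0000, -0.0311)
O2 = (0.2110·cos120.0°, 0.2110·sin120.0°, -0.1128) = (-0.1055, 0.1828, -0.1128)
φ3=240.0°: virtual centre (-0.1341, -0.2324, -0.0688), radius l
eliminate P² terms by subtracting sphere 1 from 2 and 3
[-0.7829 0.3655 -0.1634]·P = -0.0255;  [-0.8401 -0.4647 -0.0755]·P = -0.0060
Cramer: x(z) = 0.0209-0.1543z;  y(z) = -0.0249+0.1165z
quadratic in z: (1.0374)z²+(0.1381)z+(-0.0882)=0, √Δ=0.6205 → z ∈ {-0.3656, 0.2325}; z = -0.3656 (taking z<0)
x = 0.0773, y = -0.0675

(0.0773, -0.0675, -0.3656)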